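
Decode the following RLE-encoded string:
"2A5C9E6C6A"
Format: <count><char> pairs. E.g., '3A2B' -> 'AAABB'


Expanding each <count><char> pair:
  2A -> 'AA'
  5C -> 'CCCCC'
  9E -> 'EEEEEEEEE'
  6C -> 'CCCCCC'
  6A -> 'AAAAAA'

Decoded = AACCCCCEEEEEEEEECCCCCCAAAAAA


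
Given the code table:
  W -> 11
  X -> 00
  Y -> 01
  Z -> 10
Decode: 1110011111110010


Decoding:
11 -> W
10 -> Z
01 -> Y
11 -> W
11 -> W
11 -> W
00 -> X
10 -> Z


Result: WZYWWWXZ


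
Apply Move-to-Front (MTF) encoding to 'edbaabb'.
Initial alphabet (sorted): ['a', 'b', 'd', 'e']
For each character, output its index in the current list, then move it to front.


MTF encoding:
'e': index 3 in ['a', 'b', 'd', 'e'] -> ['e', 'a', 'b', 'd']
'd': index 3 in ['e', 'a', 'b', 'd'] -> ['d', 'e', 'a', 'b']
'b': index 3 in ['d', 'e', 'a', 'b'] -> ['b', 'd', 'e', 'a']
'a': index 3 in ['b', 'd', 'e', 'a'] -> ['a', 'b', 'd', 'e']
'a': index 0 in ['a', 'b', 'd', 'e'] -> ['a', 'b', 'd', 'e']
'b': index 1 in ['a', 'b', 'd', 'e'] -> ['b', 'a', 'd', 'e']
'b': index 0 in ['b', 'a', 'd', 'e'] -> ['b', 'a', 'd', 'e']


Output: [3, 3, 3, 3, 0, 1, 0]


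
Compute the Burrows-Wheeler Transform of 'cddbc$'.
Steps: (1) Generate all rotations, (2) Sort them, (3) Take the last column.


Rotations (sorted):
  0: $cddbc -> last char: c
  1: bc$cdd -> last char: d
  2: c$cddb -> last char: b
  3: cddbc$ -> last char: $
  4: dbc$cd -> last char: d
  5: ddbc$c -> last char: c


BWT = cdb$dc


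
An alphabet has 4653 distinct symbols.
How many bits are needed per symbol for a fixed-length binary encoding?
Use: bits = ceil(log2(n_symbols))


log2(4653) = 12.1839
Bracket: 2^12 = 4096 < 4653 <= 2^13 = 8192
So ceil(log2(4653)) = 13

bits = ceil(log2(4653)) = ceil(12.1839) = 13 bits


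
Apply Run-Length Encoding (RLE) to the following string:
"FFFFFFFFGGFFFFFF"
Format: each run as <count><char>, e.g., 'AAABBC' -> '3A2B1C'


Scanning runs left to right:
  i=0: run of 'F' x 8 -> '8F'
  i=8: run of 'G' x 2 -> '2G'
  i=10: run of 'F' x 6 -> '6F'

RLE = 8F2G6F


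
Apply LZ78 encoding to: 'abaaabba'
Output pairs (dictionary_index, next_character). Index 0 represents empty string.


LZ78 encoding steps:
Dictionary: {0: ''}
Step 1: w='' (idx 0), next='a' -> output (0, 'a'), add 'a' as idx 1
Step 2: w='' (idx 0), next='b' -> output (0, 'b'), add 'b' as idx 2
Step 3: w='a' (idx 1), next='a' -> output (1, 'a'), add 'aa' as idx 3
Step 4: w='a' (idx 1), next='b' -> output (1, 'b'), add 'ab' as idx 4
Step 5: w='b' (idx 2), next='a' -> output (2, 'a'), add 'ba' as idx 5


Encoded: [(0, 'a'), (0, 'b'), (1, 'a'), (1, 'b'), (2, 'a')]


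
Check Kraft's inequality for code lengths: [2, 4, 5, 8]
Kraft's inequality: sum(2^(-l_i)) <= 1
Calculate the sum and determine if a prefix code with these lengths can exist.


Sum = 2^(-2) + 2^(-4) + 2^(-5) + 2^(-8)
    = 0.25 + 0.0625 + 0.03125 + 0.00390625
    = 89/256 = 0.34765625
Since 0.34765625 <= 1, Kraft's inequality IS satisfied.
A prefix code with these lengths CAN exist.

Kraft sum = 0.34765625. Satisfied.


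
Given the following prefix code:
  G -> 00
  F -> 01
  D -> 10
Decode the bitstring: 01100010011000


Decoding step by step:
Bits 01 -> F
Bits 10 -> D
Bits 00 -> G
Bits 10 -> D
Bits 01 -> F
Bits 10 -> D
Bits 00 -> G


Decoded message: FDGDFDG


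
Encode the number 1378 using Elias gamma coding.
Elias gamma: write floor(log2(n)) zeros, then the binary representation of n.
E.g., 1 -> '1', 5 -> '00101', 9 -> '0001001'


num_bits = floor(log2(1378)) + 1 = 11
leading_zeros = num_bits - 1 = 10
binary(1378) = 10101100010

Elias gamma(1378) = '0000000000' + '10101100010' = 000000000010101100010 (21 bits)


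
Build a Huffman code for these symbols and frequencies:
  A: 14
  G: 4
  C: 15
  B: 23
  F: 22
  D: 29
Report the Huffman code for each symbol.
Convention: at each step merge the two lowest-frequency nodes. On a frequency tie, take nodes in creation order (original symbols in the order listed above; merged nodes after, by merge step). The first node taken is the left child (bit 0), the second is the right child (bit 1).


Huffman tree construction:
Step 1: Merge G(4) + A(14) = 18
Step 2: Merge C(15) + (G+A)(18) = 33
Step 3: Merge F(22) + B(23) = 45
Step 4: Merge D(29) + (C+(G+A))(33) = 62
Step 5: Merge (F+B)(45) + (D+(C+(G+A)))(62) = 107
Read each symbol's code off the tree from the root (left child = 0, right child = 1).

Codes:
  A: 1111 (length 4)
  G: 1110 (length 4)
  C: 110 (length 3)
  B: 01 (length 2)
  F: 00 (length 2)
  D: 10 (length 2)
Average code length: 265/107 = 2.4766 bits/symbol


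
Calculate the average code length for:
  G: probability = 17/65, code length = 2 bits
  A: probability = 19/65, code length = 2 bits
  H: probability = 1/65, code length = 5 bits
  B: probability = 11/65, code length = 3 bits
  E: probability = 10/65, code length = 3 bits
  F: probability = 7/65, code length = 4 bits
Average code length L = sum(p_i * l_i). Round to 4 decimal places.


Weighted contributions p_i * l_i:
  G: (17/65) * 2 = 34/65
  A: (19/65) * 2 = 38/65
  H: (1/65) * 5 = 5/65
  B: (11/65) * 3 = 33/65
  E: (10/65) * 3 = 30/65
  F: (7/65) * 4 = 28/65
Sum = (34 + 38 + 5 + 33 + 30 + 28)/65 = 168/65

L = 168/65 = 2.5846 bits/symbol


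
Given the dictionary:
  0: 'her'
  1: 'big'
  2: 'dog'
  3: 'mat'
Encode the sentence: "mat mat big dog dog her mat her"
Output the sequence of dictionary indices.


Look up each word in the dictionary:
  'mat' -> 3
  'mat' -> 3
  'big' -> 1
  'dog' -> 2
  'dog' -> 2
  'her' -> 0
  'mat' -> 3
  'her' -> 0

Encoded: [3, 3, 1, 2, 2, 0, 3, 0]


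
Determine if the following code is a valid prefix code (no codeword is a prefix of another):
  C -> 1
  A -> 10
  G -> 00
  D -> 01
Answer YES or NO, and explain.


Checking each pair (does one codeword prefix another?):
  C='1' vs A='10': prefix -- VIOLATION

NO -- this is NOT a valid prefix code. C (1) is a prefix of A (10).


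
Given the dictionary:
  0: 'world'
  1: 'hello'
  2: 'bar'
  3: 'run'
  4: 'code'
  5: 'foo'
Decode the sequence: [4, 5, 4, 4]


Look up each index in the dictionary:
  4 -> 'code'
  5 -> 'foo'
  4 -> 'code'
  4 -> 'code'

Decoded: "code foo code code"


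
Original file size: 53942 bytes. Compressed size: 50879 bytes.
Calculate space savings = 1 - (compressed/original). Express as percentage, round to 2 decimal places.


ratio = compressed/original = 50879/53942 = 0.943217
savings = 1 - ratio = 1 - 0.943217 = 0.056783
as a percentage: 0.056783 * 100 = 5.68%

Space savings = 1 - 50879/53942 = 5.68%


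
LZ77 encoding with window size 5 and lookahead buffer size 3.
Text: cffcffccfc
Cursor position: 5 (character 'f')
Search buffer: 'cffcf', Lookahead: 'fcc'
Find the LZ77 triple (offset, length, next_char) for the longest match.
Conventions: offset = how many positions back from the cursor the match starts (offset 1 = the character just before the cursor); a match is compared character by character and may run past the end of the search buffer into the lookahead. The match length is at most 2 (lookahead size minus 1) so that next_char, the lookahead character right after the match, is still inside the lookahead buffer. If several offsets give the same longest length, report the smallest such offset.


Try each offset into the search buffer:
  offset=1 (pos 4, char 'f'): match length 1
  offset=2 (pos 3, char 'c'): match length 0
  offset=3 (pos 2, char 'f'): match length 2
  offset=4 (pos 1, char 'f'): match length 1
  offset=5 (pos 0, char 'c'): match length 0
Longest match has length 2 at offset 3.
next_char = character at position 5 + 2 = 7 -> 'c'

Best match: offset=3, length=2 (matching 'fc' starting at position 2)
LZ77 triple: (3, 2, 'c')


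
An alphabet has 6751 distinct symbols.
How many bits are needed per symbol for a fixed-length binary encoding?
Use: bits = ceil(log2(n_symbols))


log2(6751) = 12.7209
Bracket: 2^12 = 4096 < 6751 <= 2^13 = 8192
So ceil(log2(6751)) = 13

bits = ceil(log2(6751)) = ceil(12.7209) = 13 bits


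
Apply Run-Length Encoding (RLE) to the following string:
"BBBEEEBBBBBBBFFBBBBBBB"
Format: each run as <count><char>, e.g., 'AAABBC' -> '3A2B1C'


Scanning runs left to right:
  i=0: run of 'B' x 3 -> '3B'
  i=3: run of 'E' x 3 -> '3E'
  i=6: run of 'B' x 7 -> '7B'
  i=13: run of 'F' x 2 -> '2F'
  i=15: run of 'B' x 7 -> '7B'

RLE = 3B3E7B2F7B


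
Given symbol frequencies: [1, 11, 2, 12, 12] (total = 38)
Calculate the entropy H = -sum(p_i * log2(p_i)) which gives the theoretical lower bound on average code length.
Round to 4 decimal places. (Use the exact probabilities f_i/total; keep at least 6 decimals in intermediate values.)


Per-symbol terms -p_i * log2(p_i) with p_i = f_i/38:
  p = 1/38 = 0.026316: log2(p) = -5.247928, -p*log2(p) = 0.138103
  p = 11/38 = 0.289474: log2(p) = -1.788496, -p*log2(p) = 0.517722
  p = 2/38 = 0.052632: log2(p) = -4.247928, -p*log2(p) = 0.223575
  p = 12/38 = 0.315789: log2(p) = -1.662965, -p*log2(p) = 0.525147
  p = 12/38 = 0.315789: log2(p) = -1.662965, -p*log2(p) = 0.525147
H = 0.138103 + 0.517722 + 0.223575 + 0.525147 + 0.525147 = 1.929694

H = 1.9297 bits/symbol


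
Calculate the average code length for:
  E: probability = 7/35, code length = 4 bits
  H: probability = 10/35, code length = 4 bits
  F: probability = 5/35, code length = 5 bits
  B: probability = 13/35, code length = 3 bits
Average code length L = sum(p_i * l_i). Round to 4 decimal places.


Weighted contributions p_i * l_i:
  E: (7/35) * 4 = 28/35
  H: (10/35) * 4 = 40/35
  F: (5/35) * 5 = 25/35
  B: (13/35) * 3 = 39/35
Sum = (28 + 40 + 25 + 39)/35 = 132/35

L = 132/35 = 3.7714 bits/symbol


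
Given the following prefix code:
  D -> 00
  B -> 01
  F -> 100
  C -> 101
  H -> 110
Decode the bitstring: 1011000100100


Decoding step by step:
Bits 101 -> C
Bits 100 -> F
Bits 01 -> B
Bits 00 -> D
Bits 100 -> F


Decoded message: CFBDF


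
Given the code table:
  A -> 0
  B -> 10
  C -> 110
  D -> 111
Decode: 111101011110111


Decoding:
111 -> D
10 -> B
10 -> B
111 -> D
10 -> B
111 -> D


Result: DBBDBD


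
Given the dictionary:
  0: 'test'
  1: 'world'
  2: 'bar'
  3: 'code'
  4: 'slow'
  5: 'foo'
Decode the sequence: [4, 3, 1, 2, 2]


Look up each index in the dictionary:
  4 -> 'slow'
  3 -> 'code'
  1 -> 'world'
  2 -> 'bar'
  2 -> 'bar'

Decoded: "slow code world bar bar"


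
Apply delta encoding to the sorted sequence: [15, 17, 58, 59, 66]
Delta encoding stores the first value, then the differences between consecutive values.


First value: 15
Deltas:
  17 - 15 = 2
  58 - 17 = 41
  59 - 58 = 1
  66 - 59 = 7


Delta encoded: [15, 2, 41, 1, 7]


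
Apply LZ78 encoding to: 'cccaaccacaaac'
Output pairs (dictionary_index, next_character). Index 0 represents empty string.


LZ78 encoding steps:
Dictionary: {0: ''}
Step 1: w='' (idx 0), next='c' -> output (0, 'c'), add 'c' as idx 1
Step 2: w='c' (idx 1), next='c' -> output (1, 'c'), add 'cc' as idx 2
Step 3: w='' (idx 0), next='a' -> output (0, 'a'), add 'a' as idx 3
Step 4: w='a' (idx 3), next='c' -> output (3, 'c'), add 'ac' as idx 4
Step 5: w='c' (idx 1), next='a' -> output (1, 'a'), add 'ca' as idx 5
Step 6: w='ca' (idx 5), next='a' -> output (5, 'a'), add 'caa' as idx 6
Step 7: w='ac' (idx 4), end of input -> output (4, '')


Encoded: [(0, 'c'), (1, 'c'), (0, 'a'), (3, 'c'), (1, 'a'), (5, 'a'), (4, '')]


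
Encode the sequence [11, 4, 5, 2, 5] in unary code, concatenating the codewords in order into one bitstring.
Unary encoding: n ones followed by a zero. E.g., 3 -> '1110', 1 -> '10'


Encode each number as n ones followed by a terminating 0:
  11 -> 111111111110 (12 bits)
  4 -> 11110 (5 bits)
  5 -> 111110 (6 bits)
  2 -> 110 (3 bits)
  5 -> 111110 (6 bits)
Total length = 12 + 5 + 6 + 3 + 6 = 32 bits.

Unary([11, 4, 5, 2, 5]) = 11111111111011110111110110111110 (32 bits)


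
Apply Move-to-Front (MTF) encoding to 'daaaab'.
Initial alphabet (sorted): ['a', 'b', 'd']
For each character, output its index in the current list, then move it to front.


MTF encoding:
'd': index 2 in ['a', 'b', 'd'] -> ['d', 'a', 'b']
'a': index 1 in ['d', 'a', 'b'] -> ['a', 'd', 'b']
'a': index 0 in ['a', 'd', 'b'] -> ['a', 'd', 'b']
'a': index 0 in ['a', 'd', 'b'] -> ['a', 'd', 'b']
'a': index 0 in ['a', 'd', 'b'] -> ['a', 'd', 'b']
'b': index 2 in ['a', 'd', 'b'] -> ['b', 'a', 'd']


Output: [2, 1, 0, 0, 0, 2]


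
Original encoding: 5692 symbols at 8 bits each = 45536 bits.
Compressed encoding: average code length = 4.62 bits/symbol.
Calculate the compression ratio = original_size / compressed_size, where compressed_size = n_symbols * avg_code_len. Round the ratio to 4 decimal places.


original_size = n_symbols * orig_bits = 5692 * 8 = 45536 bits
compressed_size = n_symbols * avg_code_len = 5692 * 4.62 = 26297.04 bits
ratio = original_size / compressed_size = 45536 / 26297.04 = 1.7316

Compression ratio = 1.7316


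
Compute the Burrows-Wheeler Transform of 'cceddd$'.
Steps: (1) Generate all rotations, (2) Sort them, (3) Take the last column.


Rotations (sorted):
  0: $cceddd -> last char: d
  1: cceddd$ -> last char: $
  2: ceddd$c -> last char: c
  3: d$ccedd -> last char: d
  4: dd$cced -> last char: d
  5: ddd$cce -> last char: e
  6: eddd$cc -> last char: c


BWT = d$cddec


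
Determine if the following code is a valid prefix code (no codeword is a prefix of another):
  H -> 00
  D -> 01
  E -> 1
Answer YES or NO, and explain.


Checking each pair (does one codeword prefix another?):
  H='00' vs D='01': no prefix
  H='00' vs E='1': no prefix
  D='01' vs H='00': no prefix
  D='01' vs E='1': no prefix
  E='1' vs H='00': no prefix
  E='1' vs D='01': no prefix
No violation found over all pairs.

YES -- this is a valid prefix code. No codeword is a prefix of any other codeword.


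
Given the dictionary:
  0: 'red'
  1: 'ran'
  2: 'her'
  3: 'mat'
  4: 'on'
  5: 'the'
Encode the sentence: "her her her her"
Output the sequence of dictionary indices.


Look up each word in the dictionary:
  'her' -> 2
  'her' -> 2
  'her' -> 2
  'her' -> 2

Encoded: [2, 2, 2, 2]


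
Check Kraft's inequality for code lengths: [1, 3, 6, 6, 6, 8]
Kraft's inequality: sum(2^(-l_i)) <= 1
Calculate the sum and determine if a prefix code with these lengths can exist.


Sum = 2^(-1) + 2^(-3) + 2^(-6) + 2^(-6) + 2^(-6) + 2^(-8)
    = 0.5 + 0.125 + 0.015625 + 0.015625 + 0.015625 + 0.00390625
    = 173/256 = 0.67578125
Since 0.67578125 <= 1, Kraft's inequality IS satisfied.
A prefix code with these lengths CAN exist.

Kraft sum = 0.67578125. Satisfied.


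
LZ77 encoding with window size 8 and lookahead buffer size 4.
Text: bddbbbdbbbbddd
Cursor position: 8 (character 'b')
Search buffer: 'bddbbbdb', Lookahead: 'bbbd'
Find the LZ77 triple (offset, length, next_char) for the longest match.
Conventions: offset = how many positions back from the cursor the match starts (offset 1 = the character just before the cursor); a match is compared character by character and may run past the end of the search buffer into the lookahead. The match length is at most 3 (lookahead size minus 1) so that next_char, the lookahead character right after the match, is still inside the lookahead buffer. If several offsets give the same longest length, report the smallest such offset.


Try each offset into the search buffer:
  offset=1 (pos 7, char 'b'): match length 3
  offset=2 (pos 6, char 'd'): match length 0
  offset=3 (pos 5, char 'b'): match length 1
  offset=4 (pos 4, char 'b'): match length 2
  offset=5 (pos 3, char 'b'): match length 3
  offset=6 (pos 2, char 'd'): match length 0
  offset=7 (pos 1, char 'd'): match length 0
  offset=8 (pos 0, char 'b'): match length 1
Longest match has length 3, found at offsets 1, 5; take the smallest, offset 1.
next_char = character at position 8 + 3 = 11 -> 'd'

Best match: offset=1, length=3 (matching 'bbb' starting at position 7)
LZ77 triple: (1, 3, 'd')


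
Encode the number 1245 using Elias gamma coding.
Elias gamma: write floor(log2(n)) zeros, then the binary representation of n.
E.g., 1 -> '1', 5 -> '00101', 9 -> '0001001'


num_bits = floor(log2(1245)) + 1 = 11
leading_zeros = num_bits - 1 = 10
binary(1245) = 10011011101

Elias gamma(1245) = '0000000000' + '10011011101' = 000000000010011011101 (21 bits)


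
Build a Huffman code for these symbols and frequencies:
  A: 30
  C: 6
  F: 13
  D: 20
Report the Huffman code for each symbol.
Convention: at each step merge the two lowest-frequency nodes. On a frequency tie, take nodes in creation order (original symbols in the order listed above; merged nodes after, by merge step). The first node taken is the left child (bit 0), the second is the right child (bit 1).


Huffman tree construction:
Step 1: Merge C(6) + F(13) = 19
Step 2: Merge (C+F)(19) + D(20) = 39
Step 3: Merge A(30) + ((C+F)+D)(39) = 69
Read each symbol's code off the tree from the root (left child = 0, right child = 1).

Codes:
  A: 0 (length 1)
  C: 100 (length 3)
  F: 101 (length 3)
  D: 11 (length 2)
Average code length: 127/69 = 1.8406 bits/symbol


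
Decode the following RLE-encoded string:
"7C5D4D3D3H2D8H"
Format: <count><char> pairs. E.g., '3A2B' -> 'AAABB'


Expanding each <count><char> pair:
  7C -> 'CCCCCCC'
  5D -> 'DDDDD'
  4D -> 'DDDD'
  3D -> 'DDD'
  3H -> 'HHH'
  2D -> 'DD'
  8H -> 'HHHHHHHH'

Decoded = CCCCCCCDDDDDDDDDDDDHHHDDHHHHHHHH


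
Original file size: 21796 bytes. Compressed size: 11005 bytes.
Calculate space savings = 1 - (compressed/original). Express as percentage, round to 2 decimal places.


ratio = compressed/original = 11005/21796 = 0.504909
savings = 1 - ratio = 1 - 0.504909 = 0.495091
as a percentage: 0.495091 * 100 = 49.51%

Space savings = 1 - 11005/21796 = 49.51%


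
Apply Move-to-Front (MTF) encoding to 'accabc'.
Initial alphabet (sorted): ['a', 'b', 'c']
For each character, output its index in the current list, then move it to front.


MTF encoding:
'a': index 0 in ['a', 'b', 'c'] -> ['a', 'b', 'c']
'c': index 2 in ['a', 'b', 'c'] -> ['c', 'a', 'b']
'c': index 0 in ['c', 'a', 'b'] -> ['c', 'a', 'b']
'a': index 1 in ['c', 'a', 'b'] -> ['a', 'c', 'b']
'b': index 2 in ['a', 'c', 'b'] -> ['b', 'a', 'c']
'c': index 2 in ['b', 'a', 'c'] -> ['c', 'b', 'a']


Output: [0, 2, 0, 1, 2, 2]


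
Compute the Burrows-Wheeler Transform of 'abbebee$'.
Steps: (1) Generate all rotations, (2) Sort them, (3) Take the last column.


Rotations (sorted):
  0: $abbebee -> last char: e
  1: abbebee$ -> last char: $
  2: bbebee$a -> last char: a
  3: bebee$ab -> last char: b
  4: bee$abbe -> last char: e
  5: e$abbebe -> last char: e
  6: ebee$abb -> last char: b
  7: ee$abbeb -> last char: b


BWT = e$abeebb


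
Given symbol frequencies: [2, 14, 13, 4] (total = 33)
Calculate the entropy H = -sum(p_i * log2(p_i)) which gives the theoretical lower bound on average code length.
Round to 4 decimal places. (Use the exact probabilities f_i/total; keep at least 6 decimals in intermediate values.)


Per-symbol terms -p_i * log2(p_i) with p_i = f_i/33:
  p = 2/33 = 0.060606: log2(p) = -4.044394, -p*log2(p) = 0.245115
  p = 14/33 = 0.424242: log2(p) = -1.237039, -p*log2(p) = 0.524805
  p = 13/33 = 0.393939: log2(p) = -1.343954, -p*log2(p) = 0.529437
  p = 4/33 = 0.121212: log2(p) = -3.044394, -p*log2(p) = 0.369017
H = 0.245115 + 0.524805 + 0.529437 + 0.369017 = 1.668374

H = 1.6684 bits/symbol


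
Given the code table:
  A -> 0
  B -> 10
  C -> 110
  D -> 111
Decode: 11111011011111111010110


Decoding:
111 -> D
110 -> C
110 -> C
111 -> D
111 -> D
110 -> C
10 -> B
110 -> C


Result: DCCDDCBC


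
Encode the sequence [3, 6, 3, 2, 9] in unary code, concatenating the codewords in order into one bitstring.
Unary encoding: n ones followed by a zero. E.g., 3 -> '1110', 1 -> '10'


Encode each number as n ones followed by a terminating 0:
  3 -> 1110 (4 bits)
  6 -> 1111110 (7 bits)
  3 -> 1110 (4 bits)
  2 -> 110 (3 bits)
  9 -> 1111111110 (10 bits)
Total length = 4 + 7 + 4 + 3 + 10 = 28 bits.

Unary([3, 6, 3, 2, 9]) = 1110111111011101101111111110 (28 bits)


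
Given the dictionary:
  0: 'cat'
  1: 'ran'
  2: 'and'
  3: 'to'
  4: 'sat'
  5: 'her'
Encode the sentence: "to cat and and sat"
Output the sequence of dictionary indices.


Look up each word in the dictionary:
  'to' -> 3
  'cat' -> 0
  'and' -> 2
  'and' -> 2
  'sat' -> 4

Encoded: [3, 0, 2, 2, 4]


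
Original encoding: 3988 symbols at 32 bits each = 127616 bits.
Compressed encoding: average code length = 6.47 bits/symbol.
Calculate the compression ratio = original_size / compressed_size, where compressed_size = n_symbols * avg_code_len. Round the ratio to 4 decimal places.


original_size = n_symbols * orig_bits = 3988 * 32 = 127616 bits
compressed_size = n_symbols * avg_code_len = 3988 * 6.47 = 25802.36 bits
ratio = original_size / compressed_size = 127616 / 25802.36 = 4.9459

Compression ratio = 4.9459


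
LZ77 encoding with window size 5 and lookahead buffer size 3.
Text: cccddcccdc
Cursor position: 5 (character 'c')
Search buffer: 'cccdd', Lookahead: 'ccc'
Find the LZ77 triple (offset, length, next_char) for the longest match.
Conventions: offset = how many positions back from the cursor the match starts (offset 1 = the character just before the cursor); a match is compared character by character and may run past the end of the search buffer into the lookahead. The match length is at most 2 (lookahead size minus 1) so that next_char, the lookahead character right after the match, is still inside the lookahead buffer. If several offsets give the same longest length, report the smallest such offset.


Try each offset into the search buffer:
  offset=1 (pos 4, char 'd'): match length 0
  offset=2 (pos 3, char 'd'): match length 0
  offset=3 (pos 2, char 'c'): match length 1
  offset=4 (pos 1, char 'c'): match length 2
  offset=5 (pos 0, char 'c'): match length 2
Longest match has length 2, found at offsets 4, 5; take the smallest, offset 4.
next_char = character at position 5 + 2 = 7 -> 'c'

Best match: offset=4, length=2 (matching 'cc' starting at position 1)
LZ77 triple: (4, 2, 'c')


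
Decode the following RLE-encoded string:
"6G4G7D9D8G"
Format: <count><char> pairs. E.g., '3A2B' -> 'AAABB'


Expanding each <count><char> pair:
  6G -> 'GGGGGG'
  4G -> 'GGGG'
  7D -> 'DDDDDDD'
  9D -> 'DDDDDDDDD'
  8G -> 'GGGGGGGG'

Decoded = GGGGGGGGGGDDDDDDDDDDDDDDDDGGGGGGGG


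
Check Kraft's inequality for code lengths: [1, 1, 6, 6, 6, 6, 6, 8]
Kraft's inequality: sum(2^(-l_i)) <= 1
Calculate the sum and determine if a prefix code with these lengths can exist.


Sum = 2^(-1) + 2^(-1) + 2^(-6) + 2^(-6) + 2^(-6) + 2^(-6) + 2^(-6) + 2^(-8)
    = 0.5 + 0.5 + 0.015625 + 0.015625 + 0.015625 + 0.015625 + 0.015625 + 0.00390625
    = 277/256 = 1.08203125
Since 1.08203125 > 1, Kraft's inequality is NOT satisfied.
A prefix code with these lengths CANNOT exist.

Kraft sum = 1.08203125. Not satisfied.


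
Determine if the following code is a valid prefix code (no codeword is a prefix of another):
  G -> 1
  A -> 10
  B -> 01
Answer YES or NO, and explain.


Checking each pair (does one codeword prefix another?):
  G='1' vs A='10': prefix -- VIOLATION

NO -- this is NOT a valid prefix code. G (1) is a prefix of A (10).


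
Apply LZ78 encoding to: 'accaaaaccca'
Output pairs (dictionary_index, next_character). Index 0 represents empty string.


LZ78 encoding steps:
Dictionary: {0: ''}
Step 1: w='' (idx 0), next='a' -> output (0, 'a'), add 'a' as idx 1
Step 2: w='' (idx 0), next='c' -> output (0, 'c'), add 'c' as idx 2
Step 3: w='c' (idx 2), next='a' -> output (2, 'a'), add 'ca' as idx 3
Step 4: w='a' (idx 1), next='a' -> output (1, 'a'), add 'aa' as idx 4
Step 5: w='a' (idx 1), next='c' -> output (1, 'c'), add 'ac' as idx 5
Step 6: w='c' (idx 2), next='c' -> output (2, 'c'), add 'cc' as idx 6
Step 7: w='a' (idx 1), end of input -> output (1, '')


Encoded: [(0, 'a'), (0, 'c'), (2, 'a'), (1, 'a'), (1, 'c'), (2, 'c'), (1, '')]


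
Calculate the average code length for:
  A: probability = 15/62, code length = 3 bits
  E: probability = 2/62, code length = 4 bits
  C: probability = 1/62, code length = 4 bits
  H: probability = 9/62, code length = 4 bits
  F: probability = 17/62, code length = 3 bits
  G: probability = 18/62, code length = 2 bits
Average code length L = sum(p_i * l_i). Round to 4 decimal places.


Weighted contributions p_i * l_i:
  A: (15/62) * 3 = 45/62
  E: (2/62) * 4 = 8/62
  C: (1/62) * 4 = 4/62
  H: (9/62) * 4 = 36/62
  F: (17/62) * 3 = 51/62
  G: (18/62) * 2 = 36/62
Sum = (45 + 8 + 4 + 36 + 51 + 36)/62 = 180/62

L = 180/62 = 2.9032 bits/symbol


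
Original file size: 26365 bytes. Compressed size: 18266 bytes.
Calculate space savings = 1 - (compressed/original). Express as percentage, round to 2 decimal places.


ratio = compressed/original = 18266/26365 = 0.692812
savings = 1 - ratio = 1 - 0.692812 = 0.307188
as a percentage: 0.307188 * 100 = 30.72%

Space savings = 1 - 18266/26365 = 30.72%


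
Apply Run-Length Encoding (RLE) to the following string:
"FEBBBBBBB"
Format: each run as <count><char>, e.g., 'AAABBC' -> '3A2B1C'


Scanning runs left to right:
  i=0: run of 'F' x 1 -> '1F'
  i=1: run of 'E' x 1 -> '1E'
  i=2: run of 'B' x 7 -> '7B'

RLE = 1F1E7B


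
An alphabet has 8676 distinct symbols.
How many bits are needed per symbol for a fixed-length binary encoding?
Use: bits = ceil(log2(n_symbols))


log2(8676) = 13.0828
Bracket: 2^13 = 8192 < 8676 <= 2^14 = 16384
So ceil(log2(8676)) = 14

bits = ceil(log2(8676)) = ceil(13.0828) = 14 bits


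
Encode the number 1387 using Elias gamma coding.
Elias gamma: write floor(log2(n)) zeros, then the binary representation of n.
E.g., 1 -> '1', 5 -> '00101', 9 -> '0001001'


num_bits = floor(log2(1387)) + 1 = 11
leading_zeros = num_bits - 1 = 10
binary(1387) = 10101101011

Elias gamma(1387) = '0000000000' + '10101101011' = 000000000010101101011 (21 bits)


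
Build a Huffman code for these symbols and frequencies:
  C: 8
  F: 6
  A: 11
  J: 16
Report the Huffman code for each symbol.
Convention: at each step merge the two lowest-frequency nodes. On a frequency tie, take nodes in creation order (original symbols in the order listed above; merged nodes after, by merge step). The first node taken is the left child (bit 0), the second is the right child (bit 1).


Huffman tree construction:
Step 1: Merge F(6) + C(8) = 14
Step 2: Merge A(11) + (F+C)(14) = 25
Step 3: Merge J(16) + (A+(F+C))(25) = 41
Read each symbol's code off the tree from the root (left child = 0, right child = 1).

Codes:
  C: 111 (length 3)
  F: 110 (length 3)
  A: 10 (length 2)
  J: 0 (length 1)
Average code length: 80/41 = 1.9512 bits/symbol


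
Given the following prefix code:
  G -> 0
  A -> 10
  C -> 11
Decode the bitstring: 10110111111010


Decoding step by step:
Bits 10 -> A
Bits 11 -> C
Bits 0 -> G
Bits 11 -> C
Bits 11 -> C
Bits 11 -> C
Bits 0 -> G
Bits 10 -> A


Decoded message: ACGCCCGA


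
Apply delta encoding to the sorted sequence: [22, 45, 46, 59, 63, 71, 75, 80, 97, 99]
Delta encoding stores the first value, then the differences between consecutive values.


First value: 22
Deltas:
  45 - 22 = 23
  46 - 45 = 1
  59 - 46 = 13
  63 - 59 = 4
  71 - 63 = 8
  75 - 71 = 4
  80 - 75 = 5
  97 - 80 = 17
  99 - 97 = 2


Delta encoded: [22, 23, 1, 13, 4, 8, 4, 5, 17, 2]


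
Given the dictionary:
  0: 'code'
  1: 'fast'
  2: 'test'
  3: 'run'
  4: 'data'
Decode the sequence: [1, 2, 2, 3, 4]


Look up each index in the dictionary:
  1 -> 'fast'
  2 -> 'test'
  2 -> 'test'
  3 -> 'run'
  4 -> 'data'

Decoded: "fast test test run data"


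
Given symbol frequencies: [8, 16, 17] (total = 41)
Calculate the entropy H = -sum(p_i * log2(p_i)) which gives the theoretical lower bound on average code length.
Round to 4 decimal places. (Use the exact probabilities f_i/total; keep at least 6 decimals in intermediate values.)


Per-symbol terms -p_i * log2(p_i) with p_i = f_i/41:
  p = 8/41 = 0.195122: log2(p) = -2.357552, -p*log2(p) = 0.460010
  p = 16/41 = 0.390244: log2(p) = -1.357552, -p*log2(p) = 0.529776
  p = 17/41 = 0.414634: log2(p) = -1.270089, -p*log2(p) = 0.526622
H = 0.460010 + 0.529776 + 0.526622 = 1.516408

H = 1.5164 bits/symbol


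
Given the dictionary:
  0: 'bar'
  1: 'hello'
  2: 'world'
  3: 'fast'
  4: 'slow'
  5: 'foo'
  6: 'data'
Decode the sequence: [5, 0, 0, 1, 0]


Look up each index in the dictionary:
  5 -> 'foo'
  0 -> 'bar'
  0 -> 'bar'
  1 -> 'hello'
  0 -> 'bar'

Decoded: "foo bar bar hello bar"


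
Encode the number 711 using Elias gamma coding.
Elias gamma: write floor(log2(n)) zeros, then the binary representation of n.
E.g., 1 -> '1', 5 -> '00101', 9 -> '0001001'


num_bits = floor(log2(711)) + 1 = 10
leading_zeros = num_bits - 1 = 9
binary(711) = 1011000111

Elias gamma(711) = '000000000' + '1011000111' = 0000000001011000111 (19 bits)


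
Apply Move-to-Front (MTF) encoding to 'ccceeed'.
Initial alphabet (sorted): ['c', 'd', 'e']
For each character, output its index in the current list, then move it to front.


MTF encoding:
'c': index 0 in ['c', 'd', 'e'] -> ['c', 'd', 'e']
'c': index 0 in ['c', 'd', 'e'] -> ['c', 'd', 'e']
'c': index 0 in ['c', 'd', 'e'] -> ['c', 'd', 'e']
'e': index 2 in ['c', 'd', 'e'] -> ['e', 'c', 'd']
'e': index 0 in ['e', 'c', 'd'] -> ['e', 'c', 'd']
'e': index 0 in ['e', 'c', 'd'] -> ['e', 'c', 'd']
'd': index 2 in ['e', 'c', 'd'] -> ['d', 'e', 'c']


Output: [0, 0, 0, 2, 0, 0, 2]


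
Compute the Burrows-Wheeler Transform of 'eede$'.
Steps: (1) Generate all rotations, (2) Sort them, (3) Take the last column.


Rotations (sorted):
  0: $eede -> last char: e
  1: de$ee -> last char: e
  2: e$eed -> last char: d
  3: ede$e -> last char: e
  4: eede$ -> last char: $


BWT = eede$


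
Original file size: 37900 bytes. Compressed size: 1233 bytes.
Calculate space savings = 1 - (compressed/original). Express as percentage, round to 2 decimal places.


ratio = compressed/original = 1233/37900 = 0.032533
savings = 1 - ratio = 1 - 0.032533 = 0.967467
as a percentage: 0.967467 * 100 = 96.75%

Space savings = 1 - 1233/37900 = 96.75%


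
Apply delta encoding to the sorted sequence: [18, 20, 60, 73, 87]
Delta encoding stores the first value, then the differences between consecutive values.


First value: 18
Deltas:
  20 - 18 = 2
  60 - 20 = 40
  73 - 60 = 13
  87 - 73 = 14


Delta encoded: [18, 2, 40, 13, 14]


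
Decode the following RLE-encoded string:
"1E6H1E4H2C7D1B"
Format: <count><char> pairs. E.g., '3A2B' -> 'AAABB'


Expanding each <count><char> pair:
  1E -> 'E'
  6H -> 'HHHHHH'
  1E -> 'E'
  4H -> 'HHHH'
  2C -> 'CC'
  7D -> 'DDDDDDD'
  1B -> 'B'

Decoded = EHHHHHHEHHHHCCDDDDDDDB


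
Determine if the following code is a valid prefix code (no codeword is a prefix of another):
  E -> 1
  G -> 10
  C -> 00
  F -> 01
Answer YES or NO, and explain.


Checking each pair (does one codeword prefix another?):
  E='1' vs G='10': prefix -- VIOLATION

NO -- this is NOT a valid prefix code. E (1) is a prefix of G (10).


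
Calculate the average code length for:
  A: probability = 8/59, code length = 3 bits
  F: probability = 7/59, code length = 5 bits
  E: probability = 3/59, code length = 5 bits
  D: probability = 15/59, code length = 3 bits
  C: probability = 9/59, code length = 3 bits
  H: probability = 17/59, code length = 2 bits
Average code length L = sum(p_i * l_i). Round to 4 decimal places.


Weighted contributions p_i * l_i:
  A: (8/59) * 3 = 24/59
  F: (7/59) * 5 = 35/59
  E: (3/59) * 5 = 15/59
  D: (15/59) * 3 = 45/59
  C: (9/59) * 3 = 27/59
  H: (17/59) * 2 = 34/59
Sum = (24 + 35 + 15 + 45 + 27 + 34)/59 = 180/59

L = 180/59 = 3.0508 bits/symbol


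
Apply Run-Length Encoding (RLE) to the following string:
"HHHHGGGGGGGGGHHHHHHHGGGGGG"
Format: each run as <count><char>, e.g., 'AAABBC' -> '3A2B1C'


Scanning runs left to right:
  i=0: run of 'H' x 4 -> '4H'
  i=4: run of 'G' x 9 -> '9G'
  i=13: run of 'H' x 7 -> '7H'
  i=20: run of 'G' x 6 -> '6G'

RLE = 4H9G7H6G


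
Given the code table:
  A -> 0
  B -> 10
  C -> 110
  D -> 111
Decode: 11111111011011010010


Decoding:
111 -> D
111 -> D
110 -> C
110 -> C
110 -> C
10 -> B
0 -> A
10 -> B


Result: DDCCCBAB


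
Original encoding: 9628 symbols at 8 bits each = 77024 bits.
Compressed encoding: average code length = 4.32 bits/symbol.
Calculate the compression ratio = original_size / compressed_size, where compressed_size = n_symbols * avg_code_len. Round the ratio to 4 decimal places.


original_size = n_symbols * orig_bits = 9628 * 8 = 77024 bits
compressed_size = n_symbols * avg_code_len = 9628 * 4.32 = 41592.96 bits
ratio = original_size / compressed_size = 77024 / 41592.96 = 1.8519

Compression ratio = 1.8519


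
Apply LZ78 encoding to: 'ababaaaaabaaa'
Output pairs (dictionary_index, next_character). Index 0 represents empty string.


LZ78 encoding steps:
Dictionary: {0: ''}
Step 1: w='' (idx 0), next='a' -> output (0, 'a'), add 'a' as idx 1
Step 2: w='' (idx 0), next='b' -> output (0, 'b'), add 'b' as idx 2
Step 3: w='a' (idx 1), next='b' -> output (1, 'b'), add 'ab' as idx 3
Step 4: w='a' (idx 1), next='a' -> output (1, 'a'), add 'aa' as idx 4
Step 5: w='aa' (idx 4), next='a' -> output (4, 'a'), add 'aaa' as idx 5
Step 6: w='b' (idx 2), next='a' -> output (2, 'a'), add 'ba' as idx 6
Step 7: w='aa' (idx 4), end of input -> output (4, '')


Encoded: [(0, 'a'), (0, 'b'), (1, 'b'), (1, 'a'), (4, 'a'), (2, 'a'), (4, '')]


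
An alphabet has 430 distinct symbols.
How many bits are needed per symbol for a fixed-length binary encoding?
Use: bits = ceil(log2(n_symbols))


log2(430) = 8.7482
Bracket: 2^8 = 256 < 430 <= 2^9 = 512
So ceil(log2(430)) = 9

bits = ceil(log2(430)) = ceil(8.7482) = 9 bits


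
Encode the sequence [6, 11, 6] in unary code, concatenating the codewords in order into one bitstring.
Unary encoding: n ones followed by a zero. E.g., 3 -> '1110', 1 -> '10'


Encode each number as n ones followed by a terminating 0:
  6 -> 1111110 (7 bits)
  11 -> 111111111110 (12 bits)
  6 -> 1111110 (7 bits)
Total length = 7 + 12 + 7 = 26 bits.

Unary([6, 11, 6]) = 11111101111111111101111110 (26 bits)


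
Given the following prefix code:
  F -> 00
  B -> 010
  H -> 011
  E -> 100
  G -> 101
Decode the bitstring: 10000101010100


Decoding step by step:
Bits 100 -> E
Bits 00 -> F
Bits 101 -> G
Bits 010 -> B
Bits 100 -> E


Decoded message: EFGBE


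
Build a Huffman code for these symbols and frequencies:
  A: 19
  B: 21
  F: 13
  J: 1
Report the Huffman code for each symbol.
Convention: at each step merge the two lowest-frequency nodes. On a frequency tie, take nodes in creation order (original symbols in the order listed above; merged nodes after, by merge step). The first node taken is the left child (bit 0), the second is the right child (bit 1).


Huffman tree construction:
Step 1: Merge J(1) + F(13) = 14
Step 2: Merge (J+F)(14) + A(19) = 33
Step 3: Merge B(21) + ((J+F)+A)(33) = 54
Read each symbol's code off the tree from the root (left child = 0, right child = 1).

Codes:
  A: 11 (length 2)
  B: 0 (length 1)
  F: 101 (length 3)
  J: 100 (length 3)
Average code length: 101/54 = 1.8704 bits/symbol


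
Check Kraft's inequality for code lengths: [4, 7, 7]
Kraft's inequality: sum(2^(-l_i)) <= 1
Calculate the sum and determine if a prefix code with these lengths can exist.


Sum = 2^(-4) + 2^(-7) + 2^(-7)
    = 0.0625 + 0.0078125 + 0.0078125
    = 10/128 = 0.078125
Since 0.078125 <= 1, Kraft's inequality IS satisfied.
A prefix code with these lengths CAN exist.

Kraft sum = 0.078125. Satisfied.


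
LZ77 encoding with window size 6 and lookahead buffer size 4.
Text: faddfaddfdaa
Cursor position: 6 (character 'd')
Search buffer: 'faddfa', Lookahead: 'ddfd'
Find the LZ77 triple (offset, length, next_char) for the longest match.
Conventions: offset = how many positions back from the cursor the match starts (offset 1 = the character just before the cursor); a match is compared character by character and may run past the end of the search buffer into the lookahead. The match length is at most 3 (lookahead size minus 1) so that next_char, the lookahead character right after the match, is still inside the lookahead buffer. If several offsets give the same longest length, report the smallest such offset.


Try each offset into the search buffer:
  offset=1 (pos 5, char 'a'): match length 0
  offset=2 (pos 4, char 'f'): match length 0
  offset=3 (pos 3, char 'd'): match length 1
  offset=4 (pos 2, char 'd'): match length 3
  offset=5 (pos 1, char 'a'): match length 0
  offset=6 (pos 0, char 'f'): match length 0
Longest match has length 3 at offset 4.
next_char = character at position 6 + 3 = 9 -> 'd'

Best match: offset=4, length=3 (matching 'ddf' starting at position 2)
LZ77 triple: (4, 3, 'd')


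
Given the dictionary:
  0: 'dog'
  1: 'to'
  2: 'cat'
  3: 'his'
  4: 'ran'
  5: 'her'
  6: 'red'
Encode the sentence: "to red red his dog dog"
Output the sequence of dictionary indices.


Look up each word in the dictionary:
  'to' -> 1
  'red' -> 6
  'red' -> 6
  'his' -> 3
  'dog' -> 0
  'dog' -> 0

Encoded: [1, 6, 6, 3, 0, 0]


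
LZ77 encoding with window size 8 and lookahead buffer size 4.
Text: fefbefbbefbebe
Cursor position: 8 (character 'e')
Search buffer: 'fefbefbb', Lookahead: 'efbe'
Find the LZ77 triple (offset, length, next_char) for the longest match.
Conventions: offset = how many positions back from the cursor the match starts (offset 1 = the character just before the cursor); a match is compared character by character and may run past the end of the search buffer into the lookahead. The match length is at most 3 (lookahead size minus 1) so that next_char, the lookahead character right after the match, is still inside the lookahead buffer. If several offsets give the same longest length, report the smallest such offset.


Try each offset into the search buffer:
  offset=1 (pos 7, char 'b'): match length 0
  offset=2 (pos 6, char 'b'): match length 0
  offset=3 (pos 5, char 'f'): match length 0
  offset=4 (pos 4, char 'e'): match length 3
  offset=5 (pos 3, char 'b'): match length 0
  offset=6 (pos 2, char 'f'): match length 0
  offset=7 (pos 1, char 'e'): match length 3
  offset=8 (pos 0, char 'f'): match length 0
Longest match has length 3, found at offsets 4, 7; take the smallest, offset 4.
next_char = character at position 8 + 3 = 11 -> 'e'

Best match: offset=4, length=3 (matching 'efb' starting at position 4)
LZ77 triple: (4, 3, 'e')


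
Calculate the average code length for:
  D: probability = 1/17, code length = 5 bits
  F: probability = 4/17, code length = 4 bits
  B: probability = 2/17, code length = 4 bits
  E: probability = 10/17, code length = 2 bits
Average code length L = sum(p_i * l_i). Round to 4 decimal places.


Weighted contributions p_i * l_i:
  D: (1/17) * 5 = 5/17
  F: (4/17) * 4 = 16/17
  B: (2/17) * 4 = 8/17
  E: (10/17) * 2 = 20/17
Sum = (5 + 16 + 8 + 20)/17 = 49/17

L = 49/17 = 2.8824 bits/symbol


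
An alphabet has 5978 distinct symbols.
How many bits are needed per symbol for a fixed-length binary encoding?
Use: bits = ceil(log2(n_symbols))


log2(5978) = 12.5454
Bracket: 2^12 = 4096 < 5978 <= 2^13 = 8192
So ceil(log2(5978)) = 13

bits = ceil(log2(5978)) = ceil(12.5454) = 13 bits


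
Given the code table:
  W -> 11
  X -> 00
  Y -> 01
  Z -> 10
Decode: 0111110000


Decoding:
01 -> Y
11 -> W
11 -> W
00 -> X
00 -> X


Result: YWWXX


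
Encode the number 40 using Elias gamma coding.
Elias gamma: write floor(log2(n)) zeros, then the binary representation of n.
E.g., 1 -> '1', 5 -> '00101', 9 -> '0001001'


num_bits = floor(log2(40)) + 1 = 6
leading_zeros = num_bits - 1 = 5
binary(40) = 101000

Elias gamma(40) = '00000' + '101000' = 00000101000 (11 bits)


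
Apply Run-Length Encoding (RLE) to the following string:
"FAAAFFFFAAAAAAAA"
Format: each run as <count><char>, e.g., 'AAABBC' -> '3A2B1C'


Scanning runs left to right:
  i=0: run of 'F' x 1 -> '1F'
  i=1: run of 'A' x 3 -> '3A'
  i=4: run of 'F' x 4 -> '4F'
  i=8: run of 'A' x 8 -> '8A'

RLE = 1F3A4F8A


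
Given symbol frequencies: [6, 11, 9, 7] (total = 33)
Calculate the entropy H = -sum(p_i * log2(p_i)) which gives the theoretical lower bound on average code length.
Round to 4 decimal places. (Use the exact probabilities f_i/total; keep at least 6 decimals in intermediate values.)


Per-symbol terms -p_i * log2(p_i) with p_i = f_i/33:
  p = 6/33 = 0.181818: log2(p) = -2.459432, -p*log2(p) = 0.447169
  p = 11/33 = 0.333333: log2(p) = -1.584963, -p*log2(p) = 0.528321
  p = 9/33 = 0.272727: log2(p) = -1.874469, -p*log2(p) = 0.511219
  p = 7/33 = 0.212121: log2(p) = -2.237039, -p*log2(p) = 0.474523
H = 0.447169 + 0.528321 + 0.511219 + 0.474523 = 1.961232

H = 1.9612 bits/symbol
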